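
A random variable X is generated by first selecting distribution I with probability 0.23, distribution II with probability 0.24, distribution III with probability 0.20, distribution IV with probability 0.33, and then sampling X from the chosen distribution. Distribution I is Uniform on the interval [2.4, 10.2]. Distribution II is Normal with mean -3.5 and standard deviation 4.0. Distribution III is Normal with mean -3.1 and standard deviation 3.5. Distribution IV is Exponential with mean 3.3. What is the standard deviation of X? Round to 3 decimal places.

Per component, I: μ=6.3, E[X²]=44.76; II: μ=-3.5, E[X²]=28.25; III: μ=-3.1, E[X²]=21.86; IV: μ=3.3, E[X²]=21.78.
E[X] = 0.23·6.3 + 0.24·-3.5 + 0.2·-3.1 + 0.33·3.3 = 1.078.
E[X²] = 0.23·44.76 + 0.24·28.25 + 0.2·21.86 + 0.33·21.78 = 28.6342.
Var(X) = E[X²] − (E[X])² = 28.6342 − 1.16208 = 27.4721.
SD(X) = √27.4721 = 5.24138.

5.241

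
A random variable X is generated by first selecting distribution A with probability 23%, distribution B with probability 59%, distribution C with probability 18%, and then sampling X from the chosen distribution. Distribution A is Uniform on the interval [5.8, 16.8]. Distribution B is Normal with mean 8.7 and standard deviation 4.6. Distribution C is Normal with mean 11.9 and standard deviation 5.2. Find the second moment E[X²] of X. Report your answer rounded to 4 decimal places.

For each component E[X²] = Var + (mean)², giving A: 137.773; B: 96.85; C: 168.65.
Overall E[X²] = 0.23·137.773 + 0.59·96.85 + 0.18·168.65 = 119.186.

119.1864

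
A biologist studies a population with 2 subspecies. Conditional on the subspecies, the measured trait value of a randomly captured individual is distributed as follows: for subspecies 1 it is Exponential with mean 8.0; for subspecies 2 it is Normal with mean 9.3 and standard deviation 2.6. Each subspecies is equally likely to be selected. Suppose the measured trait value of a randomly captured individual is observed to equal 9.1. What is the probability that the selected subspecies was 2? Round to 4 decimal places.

0.7924

Likelihoods f(9.1 | ·): 1: 0.0400774; 2: 0.152986.
Posterior ∝ prior × likelihood. Numerator for 2: 0.5·0.152986 = 0.076493.
Normalizing constant: 0.5·0.0400774 + 0.5·0.152986 = 0.0965317.
P(2 | observation) = 0.076493 / 0.0965317 = 0.792413.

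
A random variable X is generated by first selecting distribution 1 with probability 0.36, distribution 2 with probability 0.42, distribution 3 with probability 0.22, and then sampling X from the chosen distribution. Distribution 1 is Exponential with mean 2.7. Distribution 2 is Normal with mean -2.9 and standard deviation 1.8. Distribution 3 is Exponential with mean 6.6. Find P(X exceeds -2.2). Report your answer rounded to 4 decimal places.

0.7264

Conditional on each component, P(X > -2.2): 1: 1; 2: 0.348679; 3: 1.
By total probability, P(X > -2.2) = 0.36·1 + 0.42·0.348679 + 0.22·1 = 0.726445.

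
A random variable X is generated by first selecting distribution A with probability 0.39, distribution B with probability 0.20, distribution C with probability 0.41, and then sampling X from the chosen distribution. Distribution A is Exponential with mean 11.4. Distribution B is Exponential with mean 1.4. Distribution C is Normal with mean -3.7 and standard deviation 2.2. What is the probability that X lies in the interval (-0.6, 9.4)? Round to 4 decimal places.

0.4513

Conditional on each component, P(-0.6 < X < 9.4): A: 0.561573; B: 0.998787; C: 0.0794041.
By total probability, P(-0.6 < X < 9.4) = 0.39·0.561573 + 0.2·0.998787 + 0.41·0.0794041 = 0.451326.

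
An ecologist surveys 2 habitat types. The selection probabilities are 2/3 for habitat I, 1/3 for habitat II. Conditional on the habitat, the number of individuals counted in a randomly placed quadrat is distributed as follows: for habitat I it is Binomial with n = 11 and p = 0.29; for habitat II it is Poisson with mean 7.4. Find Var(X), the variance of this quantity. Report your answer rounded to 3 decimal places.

7.915

Per component, I: μ=3.19, E[X²]=12.441; II: μ=7.4, E[X²]=62.16.
E[X] = 0.666667·3.19 + 0.333333·7.4 = 4.59333.
E[X²] = 0.666667·12.441 + 0.333333·62.16 = 29.014.
Var(X) = E[X²] − (E[X])² = 29.014 − 21.0987 = 7.91529.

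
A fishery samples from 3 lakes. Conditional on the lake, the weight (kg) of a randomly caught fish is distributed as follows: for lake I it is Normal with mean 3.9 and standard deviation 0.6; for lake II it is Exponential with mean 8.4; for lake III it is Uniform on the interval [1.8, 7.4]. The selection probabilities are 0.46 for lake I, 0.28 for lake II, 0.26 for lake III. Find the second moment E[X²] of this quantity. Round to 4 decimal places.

For each component E[X²] = Var + (mean)², giving I: 15.57; II: 141.12; III: 23.7733.
Overall E[X²] = 0.46·15.57 + 0.28·141.12 + 0.26·23.7733 = 52.8569.

52.8569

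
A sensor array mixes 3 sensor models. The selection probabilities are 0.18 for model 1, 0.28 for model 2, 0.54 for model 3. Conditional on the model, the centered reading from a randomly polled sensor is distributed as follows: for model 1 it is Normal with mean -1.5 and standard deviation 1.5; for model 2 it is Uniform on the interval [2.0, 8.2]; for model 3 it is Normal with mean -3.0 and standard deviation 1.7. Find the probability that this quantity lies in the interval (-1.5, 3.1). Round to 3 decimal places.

0.241

Conditional on each model, P(-1.5 < X < 3.1): 1: 0.498918; 2: 0.177419; 3: 0.188627.
By total probability, P(-1.5 < X < 3.1) = 0.18·0.498918 + 0.28·0.177419 + 0.54·0.188627 = 0.241341.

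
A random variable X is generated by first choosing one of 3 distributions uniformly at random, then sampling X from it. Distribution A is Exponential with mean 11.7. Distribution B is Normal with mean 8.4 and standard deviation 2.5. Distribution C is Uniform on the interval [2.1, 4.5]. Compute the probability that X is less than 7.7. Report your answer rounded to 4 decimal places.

Conditional on each component, P(X < 7.7): A: 0.482176; B: 0.389739; C: 1.
By total probability, P(X < 7.7) = 0.333333·0.482176 + 0.333333·0.389739 + 0.333333·1 = 0.623972.

0.6240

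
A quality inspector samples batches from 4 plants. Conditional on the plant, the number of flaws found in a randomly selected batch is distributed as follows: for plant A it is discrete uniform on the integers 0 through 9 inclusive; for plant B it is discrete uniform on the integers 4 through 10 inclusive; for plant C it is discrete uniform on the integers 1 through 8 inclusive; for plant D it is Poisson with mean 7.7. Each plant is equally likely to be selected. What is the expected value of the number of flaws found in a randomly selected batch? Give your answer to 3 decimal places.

5.925

Component means — A: 4.5; B: 7; C: 4.5; D: 7.7.
E[X] = 0.25·4.5 + 0.25·7 + 0.25·4.5 + 0.25·7.7 = 5.925.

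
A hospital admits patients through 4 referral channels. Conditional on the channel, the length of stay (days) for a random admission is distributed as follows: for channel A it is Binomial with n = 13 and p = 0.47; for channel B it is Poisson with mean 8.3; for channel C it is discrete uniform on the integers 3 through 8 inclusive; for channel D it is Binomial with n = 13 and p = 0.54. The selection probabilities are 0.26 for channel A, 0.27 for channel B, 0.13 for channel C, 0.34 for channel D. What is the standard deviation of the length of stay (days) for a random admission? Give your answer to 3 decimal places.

Per component, A: μ=6.11, E[X²]=40.5704; B: μ=8.3, E[X²]=77.19; C: μ=5.5, E[X²]=33.1667; D: μ=7.02, E[X²]=52.5096.
E[X] = 0.26·6.11 + 0.27·8.3 + 0.13·5.5 + 0.34·7.02 = 6.9314.
E[X²] = 0.26·40.5704 + 0.27·77.19 + 0.13·33.1667 + 0.34·52.5096 = 53.5545.
Var(X) = E[X²] − (E[X])² = 53.5545 − 48.0443 = 5.51023.
SD(X) = √5.51023 = 2.34739.

2.347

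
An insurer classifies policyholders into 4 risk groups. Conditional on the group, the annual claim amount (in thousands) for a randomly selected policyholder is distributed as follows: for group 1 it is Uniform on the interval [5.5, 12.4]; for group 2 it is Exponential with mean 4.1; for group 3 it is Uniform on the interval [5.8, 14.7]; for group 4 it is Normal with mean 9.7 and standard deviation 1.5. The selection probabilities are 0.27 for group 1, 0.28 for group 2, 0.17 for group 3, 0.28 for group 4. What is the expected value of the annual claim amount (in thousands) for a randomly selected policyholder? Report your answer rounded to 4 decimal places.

8.0230

Component means — 1: 8.95; 2: 4.1; 3: 10.25; 4: 9.7.
E[X] = 0.27·8.95 + 0.28·4.1 + 0.17·10.25 + 0.28·9.7 = 8.023.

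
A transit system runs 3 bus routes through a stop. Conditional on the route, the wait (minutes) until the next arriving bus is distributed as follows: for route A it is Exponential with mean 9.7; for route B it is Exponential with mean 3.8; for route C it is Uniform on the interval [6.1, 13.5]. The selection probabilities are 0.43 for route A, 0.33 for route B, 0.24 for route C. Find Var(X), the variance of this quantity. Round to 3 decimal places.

54.111

Per component, A: μ=9.7, E[X²]=188.18; B: μ=3.8, E[X²]=28.88; C: μ=9.8, E[X²]=100.603.
E[X] = 0.43·9.7 + 0.33·3.8 + 0.24·9.8 = 7.777.
E[X²] = 0.43·188.18 + 0.33·28.88 + 0.24·100.603 = 114.593.
Var(X) = E[X²] − (E[X])² = 114.593 − 60.4817 = 54.1109.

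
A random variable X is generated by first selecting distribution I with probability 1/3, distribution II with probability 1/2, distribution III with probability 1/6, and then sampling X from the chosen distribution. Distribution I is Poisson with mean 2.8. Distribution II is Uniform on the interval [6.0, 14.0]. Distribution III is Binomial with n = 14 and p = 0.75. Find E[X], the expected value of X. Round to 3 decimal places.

7.683

Component means — I: 2.8; II: 10; III: 10.5.
E[X] = 0.333333·2.8 + 0.5·10 + 0.166667·10.5 = 7.68333.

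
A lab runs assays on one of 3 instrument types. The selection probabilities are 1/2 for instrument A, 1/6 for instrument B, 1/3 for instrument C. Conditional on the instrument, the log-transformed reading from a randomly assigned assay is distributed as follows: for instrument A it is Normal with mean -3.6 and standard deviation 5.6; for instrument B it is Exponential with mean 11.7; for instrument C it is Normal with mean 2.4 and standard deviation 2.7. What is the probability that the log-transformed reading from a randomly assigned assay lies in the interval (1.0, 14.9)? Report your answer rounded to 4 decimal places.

Conditional on each instrument, P(1.0 < X < 14.9): A: 0.205224; B: 0.638231; C: 0.69795.
By total probability, P(1.0 < X < 14.9) = 0.5·0.205224 + 0.166667·0.638231 + 0.333333·0.69795 = 0.441634.

0.4416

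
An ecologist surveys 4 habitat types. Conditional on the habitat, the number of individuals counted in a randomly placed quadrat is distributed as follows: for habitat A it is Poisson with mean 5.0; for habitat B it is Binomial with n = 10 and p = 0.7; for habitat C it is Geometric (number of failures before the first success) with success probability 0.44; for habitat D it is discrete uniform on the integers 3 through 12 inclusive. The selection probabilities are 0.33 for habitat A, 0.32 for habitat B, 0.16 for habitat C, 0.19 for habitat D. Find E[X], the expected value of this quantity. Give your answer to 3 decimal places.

5.519

Component means — A: 5; B: 7; C: 1.27273; D: 7.5.
E[X] = 0.33·5 + 0.32·7 + 0.16·1.27273 + 0.19·7.5 = 5.51864.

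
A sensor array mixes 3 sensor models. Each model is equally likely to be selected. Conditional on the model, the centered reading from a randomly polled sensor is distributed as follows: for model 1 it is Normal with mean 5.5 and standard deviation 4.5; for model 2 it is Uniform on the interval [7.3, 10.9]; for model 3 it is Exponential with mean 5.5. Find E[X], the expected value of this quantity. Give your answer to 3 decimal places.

6.700

Component means — 1: 5.5; 2: 9.1; 3: 5.5.
E[X] = 0.333333·5.5 + 0.333333·9.1 + 0.333333·5.5 = 6.7.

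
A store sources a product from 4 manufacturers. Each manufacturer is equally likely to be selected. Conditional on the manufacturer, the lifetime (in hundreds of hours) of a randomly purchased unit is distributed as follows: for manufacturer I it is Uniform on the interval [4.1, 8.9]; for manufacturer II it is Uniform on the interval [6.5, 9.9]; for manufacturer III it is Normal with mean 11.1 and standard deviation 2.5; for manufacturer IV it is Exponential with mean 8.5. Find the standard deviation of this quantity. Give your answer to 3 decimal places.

Per component, I: μ=6.5, E[X²]=44.17; II: μ=8.2, E[X²]=68.2033; III: μ=11.1, E[X²]=129.46; IV: μ=8.5, E[X²]=144.5.
E[X] = 0.25·6.5 + 0.25·8.2 + 0.25·11.1 + 0.25·8.5 = 8.575.
E[X²] = 0.25·44.17 + 0.25·68.2033 + 0.25·129.46 + 0.25·144.5 = 96.5833.
Var(X) = E[X²] − (E[X])² = 96.5833 − 73.5306 = 23.0527.
SD(X) = √23.0527 = 4.80132.

4.801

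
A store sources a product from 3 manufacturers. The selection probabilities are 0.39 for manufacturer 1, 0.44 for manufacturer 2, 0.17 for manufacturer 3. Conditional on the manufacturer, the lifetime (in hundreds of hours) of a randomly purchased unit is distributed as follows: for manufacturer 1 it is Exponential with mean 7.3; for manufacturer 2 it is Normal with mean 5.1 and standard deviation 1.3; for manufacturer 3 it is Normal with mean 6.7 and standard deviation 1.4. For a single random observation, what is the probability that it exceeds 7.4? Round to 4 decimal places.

0.2109

Conditional on each manufacturer, P(X > 7.4): 1: 0.362874; 2: 0.0384277; 3: 0.308538.
By total probability, P(X > 7.4) = 0.39·0.362874 + 0.44·0.0384277 + 0.17·0.308538 = 0.210881.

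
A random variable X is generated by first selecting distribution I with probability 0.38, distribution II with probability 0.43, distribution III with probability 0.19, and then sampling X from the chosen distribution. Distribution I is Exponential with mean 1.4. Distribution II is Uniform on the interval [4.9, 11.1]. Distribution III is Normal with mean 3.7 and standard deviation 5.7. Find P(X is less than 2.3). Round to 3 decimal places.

Conditional on each component, P(X < 2.3): I: 0.806573; II: 0; III: 0.402991.
By total probability, P(X < 2.3) = 0.38·0.806573 + 0.43·0 + 0.19·0.402991 = 0.383066.

0.383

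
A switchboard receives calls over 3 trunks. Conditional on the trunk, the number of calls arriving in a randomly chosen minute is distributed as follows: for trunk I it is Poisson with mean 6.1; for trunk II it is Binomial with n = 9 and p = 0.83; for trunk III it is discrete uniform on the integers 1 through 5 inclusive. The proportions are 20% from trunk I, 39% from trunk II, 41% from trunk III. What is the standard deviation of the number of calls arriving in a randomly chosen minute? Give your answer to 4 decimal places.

2.5816

Per component, I: μ=6.1, E[X²]=43.31; II: μ=7.47, E[X²]=57.0708; III: μ=3, E[X²]=11.
E[X] = 0.2·6.1 + 0.39·7.47 + 0.41·3 = 5.3633.
E[X²] = 0.2·43.31 + 0.39·57.0708 + 0.41·11 = 35.4296.
Var(X) = E[X²] − (E[X])² = 35.4296 − 28.765 = 6.66463.
SD(X) = √6.66463 = 2.58159.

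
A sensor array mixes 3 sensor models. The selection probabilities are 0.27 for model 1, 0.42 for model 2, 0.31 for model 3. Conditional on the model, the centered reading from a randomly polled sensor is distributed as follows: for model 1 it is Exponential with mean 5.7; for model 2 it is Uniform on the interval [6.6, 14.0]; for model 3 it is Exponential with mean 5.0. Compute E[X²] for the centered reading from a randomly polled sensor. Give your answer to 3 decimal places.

79.519

For each component E[X²] = Var + (mean)², giving 1: 64.98; 2: 110.653; 3: 50.
Overall E[X²] = 0.27·64.98 + 0.42·110.653 + 0.31·50 = 79.519.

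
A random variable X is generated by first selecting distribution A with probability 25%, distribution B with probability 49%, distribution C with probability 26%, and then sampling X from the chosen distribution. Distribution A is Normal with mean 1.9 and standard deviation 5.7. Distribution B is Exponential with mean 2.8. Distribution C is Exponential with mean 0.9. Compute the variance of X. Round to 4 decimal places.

12.7988

Per component, A: μ=1.9, E[X²]=36.1; B: μ=2.8, E[X²]=15.68; C: μ=0.9, E[X²]=1.62.
E[X] = 0.25·1.9 + 0.49·2.8 + 0.26·0.9 = 2.081.
E[X²] = 0.25·36.1 + 0.49·15.68 + 0.26·1.62 = 17.1294.
Var(X) = E[X²] − (E[X])² = 17.1294 − 4.33056 = 12.7988.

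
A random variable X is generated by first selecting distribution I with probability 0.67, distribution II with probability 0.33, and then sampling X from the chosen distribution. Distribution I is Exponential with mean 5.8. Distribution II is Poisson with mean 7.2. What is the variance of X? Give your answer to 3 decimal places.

25.348

Per component, I: μ=5.8, E[X²]=67.28; II: μ=7.2, E[X²]=59.04.
E[X] = 0.67·5.8 + 0.33·7.2 = 6.262.
E[X²] = 0.67·67.28 + 0.33·59.04 = 64.5608.
Var(X) = E[X²] − (E[X])² = 64.5608 − 39.2126 = 25.3482.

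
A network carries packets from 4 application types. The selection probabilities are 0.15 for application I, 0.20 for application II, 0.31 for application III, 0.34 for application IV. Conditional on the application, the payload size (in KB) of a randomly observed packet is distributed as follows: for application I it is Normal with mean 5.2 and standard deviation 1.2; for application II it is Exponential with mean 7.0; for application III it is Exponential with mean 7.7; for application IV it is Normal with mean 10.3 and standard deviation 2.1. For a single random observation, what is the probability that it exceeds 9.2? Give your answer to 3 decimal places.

0.386

Conditional on each application, P(X > 9.2): I: 0.00042906; II: 0.268666; III: 0.302763; IV: 0.699794.
By total probability, P(X > 9.2) = 0.15·0.00042906 + 0.2·0.268666 + 0.31·0.302763 + 0.34·0.699794 = 0.385584.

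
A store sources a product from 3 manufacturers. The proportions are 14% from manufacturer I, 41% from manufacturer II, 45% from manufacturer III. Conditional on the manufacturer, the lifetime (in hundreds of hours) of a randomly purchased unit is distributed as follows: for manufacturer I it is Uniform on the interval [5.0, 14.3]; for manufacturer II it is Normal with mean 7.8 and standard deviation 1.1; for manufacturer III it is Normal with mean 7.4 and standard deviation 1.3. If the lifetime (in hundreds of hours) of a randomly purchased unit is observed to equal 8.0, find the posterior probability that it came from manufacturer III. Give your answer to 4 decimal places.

0.4349

Likelihoods f(8.0 | ·): I: 0.107527; II: 0.356729; III: 0.275874.
Posterior ∝ prior × likelihood. Numerator for III: 0.45·0.275874 = 0.124143.
Normalizing constant: 0.14·0.107527 + 0.41·0.356729 + 0.45·0.275874 = 0.285456.
P(III | observation) = 0.124143 / 0.285456 = 0.434894.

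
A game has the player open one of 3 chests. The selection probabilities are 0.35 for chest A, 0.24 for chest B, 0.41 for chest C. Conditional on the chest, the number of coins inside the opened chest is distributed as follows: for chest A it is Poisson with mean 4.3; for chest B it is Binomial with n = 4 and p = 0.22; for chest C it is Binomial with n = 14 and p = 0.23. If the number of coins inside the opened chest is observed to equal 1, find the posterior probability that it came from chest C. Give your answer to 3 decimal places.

0.268

Likelihoods P(X=1 | ·): A: 0.0583448; B: 0.417606; C: 0.107705.
Posterior ∝ prior × likelihood. Numerator for C: 0.41·0.107705 = 0.044159.
Normalizing constant: 0.35·0.0583448 + 0.24·0.417606 + 0.41·0.107705 = 0.164805.
P(C | observation) = 0.044159 / 0.164805 = 0.267947.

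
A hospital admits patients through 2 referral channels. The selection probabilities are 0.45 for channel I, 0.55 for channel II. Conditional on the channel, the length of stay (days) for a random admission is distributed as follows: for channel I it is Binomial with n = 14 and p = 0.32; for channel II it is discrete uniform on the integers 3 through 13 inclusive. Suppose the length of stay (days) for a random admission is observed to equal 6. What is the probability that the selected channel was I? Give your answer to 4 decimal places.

Likelihoods P(X=6 | ·): I: 0.14741; II: 0.0909091.
Posterior ∝ prior × likelihood. Numerator for I: 0.45·0.14741 = 0.0663344.
Normalizing constant: 0.45·0.14741 + 0.55·0.0909091 = 0.116334.
P(I | observation) = 0.0663344 / 0.116334 = 0.570205.

0.5702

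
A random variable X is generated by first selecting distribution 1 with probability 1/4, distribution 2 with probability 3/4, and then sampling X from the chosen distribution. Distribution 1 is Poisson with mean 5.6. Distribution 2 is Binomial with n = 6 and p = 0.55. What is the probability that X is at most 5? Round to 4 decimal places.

Conditional on each component, P(X ≤ 5): 1: 0.511861; 2: 0.972319.
By total probability, P(X ≤ 5) = 0.25·0.511861 + 0.75·0.972319 = 0.857205.

0.8572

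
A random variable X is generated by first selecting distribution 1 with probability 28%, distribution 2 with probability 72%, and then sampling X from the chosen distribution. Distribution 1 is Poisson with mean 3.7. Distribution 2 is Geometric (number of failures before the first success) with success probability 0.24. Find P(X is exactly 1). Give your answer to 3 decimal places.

0.157

Conditional on each component, P(X = 1): 1: 0.091477; 2: 0.1824.
By total probability, P(X = 1) = 0.28·0.091477 + 0.72·0.1824 = 0.156942.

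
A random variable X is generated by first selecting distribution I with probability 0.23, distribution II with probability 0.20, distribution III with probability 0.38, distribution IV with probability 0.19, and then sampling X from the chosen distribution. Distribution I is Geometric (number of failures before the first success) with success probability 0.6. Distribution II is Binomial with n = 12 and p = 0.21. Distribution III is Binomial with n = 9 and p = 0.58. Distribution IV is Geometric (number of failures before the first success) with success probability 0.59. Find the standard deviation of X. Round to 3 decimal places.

2.417

Per component, I: μ=0.666667, E[X²]=1.55556; II: μ=2.52, E[X²]=8.3412; III: μ=5.22, E[X²]=29.4408; IV: μ=0.694915, E[X²]=1.66073.
E[X] = 0.23·0.666667 + 0.2·2.52 + 0.38·5.22 + 0.19·0.694915 = 2.77297.
E[X²] = 0.23·1.55556 + 0.2·8.3412 + 0.38·29.4408 + 0.19·1.66073 = 13.5291.
Var(X) = E[X²] − (E[X])² = 13.5291 − 7.68935 = 5.83971.
SD(X) = √5.83971 = 2.41655.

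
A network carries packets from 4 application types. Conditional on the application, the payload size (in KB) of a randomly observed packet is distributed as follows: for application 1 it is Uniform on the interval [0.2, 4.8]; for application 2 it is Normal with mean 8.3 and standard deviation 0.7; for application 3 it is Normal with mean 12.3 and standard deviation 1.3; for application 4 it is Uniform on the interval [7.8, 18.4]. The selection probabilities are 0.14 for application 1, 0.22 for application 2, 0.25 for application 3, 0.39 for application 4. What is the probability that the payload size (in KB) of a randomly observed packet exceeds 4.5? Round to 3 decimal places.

Conditional on each application, P(X > 4.5): 1: 0.0652174; 2: 1; 3: 1; 4: 1.
By total probability, P(X > 4.5) = 0.14·0.0652174 + 0.22·1 + 0.25·1 + 0.39·1 = 0.86913.

0.869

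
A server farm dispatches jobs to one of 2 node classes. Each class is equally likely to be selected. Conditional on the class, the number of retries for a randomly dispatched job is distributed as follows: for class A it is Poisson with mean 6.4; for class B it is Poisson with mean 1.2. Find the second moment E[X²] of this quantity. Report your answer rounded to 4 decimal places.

25.0000

For each component E[X²] = Var + (mean)², giving A: 47.36; B: 2.64.
Overall E[X²] = 0.5·47.36 + 0.5·2.64 = 25.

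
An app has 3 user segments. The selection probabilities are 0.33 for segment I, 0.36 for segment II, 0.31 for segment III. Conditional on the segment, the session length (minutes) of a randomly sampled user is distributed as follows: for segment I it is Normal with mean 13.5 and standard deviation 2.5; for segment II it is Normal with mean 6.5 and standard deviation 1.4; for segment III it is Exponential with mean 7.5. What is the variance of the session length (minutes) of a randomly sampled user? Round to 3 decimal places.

29.821

Per component, I: μ=13.5, E[X²]=188.5; II: μ=6.5, E[X²]=44.21; III: μ=7.5, E[X²]=112.5.
E[X] = 0.33·13.5 + 0.36·6.5 + 0.31·7.5 = 9.12.
E[X²] = 0.33·188.5 + 0.36·44.21 + 0.31·112.5 = 112.996.
Var(X) = E[X²] − (E[X])² = 112.996 − 83.1744 = 29.8212.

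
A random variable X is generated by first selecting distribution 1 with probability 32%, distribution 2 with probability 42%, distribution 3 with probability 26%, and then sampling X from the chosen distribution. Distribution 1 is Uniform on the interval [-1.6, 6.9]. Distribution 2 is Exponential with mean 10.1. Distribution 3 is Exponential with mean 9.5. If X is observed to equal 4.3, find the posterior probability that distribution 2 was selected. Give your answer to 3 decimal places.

0.330

Likelihoods f(4.3 | ·): 1: 0.117647; 2: 0.0646816; 3: 0.0669424.
Posterior ∝ prior × likelihood. Numerator for 2: 0.42·0.0646816 = 0.0271663.
Normalizing constant: 0.32·0.117647 + 0.42·0.0646816 + 0.26·0.0669424 = 0.0822184.
P(2 | observation) = 0.0271663 / 0.0822184 = 0.330416.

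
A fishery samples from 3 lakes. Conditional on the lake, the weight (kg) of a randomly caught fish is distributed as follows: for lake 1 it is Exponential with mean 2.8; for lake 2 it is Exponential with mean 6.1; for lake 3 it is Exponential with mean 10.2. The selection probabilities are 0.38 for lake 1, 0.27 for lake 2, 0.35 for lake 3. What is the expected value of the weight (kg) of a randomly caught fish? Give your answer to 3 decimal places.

Component means — 1: 2.8; 2: 6.1; 3: 10.2.
E[X] = 0.38·2.8 + 0.27·6.1 + 0.35·10.2 = 6.281.

6.281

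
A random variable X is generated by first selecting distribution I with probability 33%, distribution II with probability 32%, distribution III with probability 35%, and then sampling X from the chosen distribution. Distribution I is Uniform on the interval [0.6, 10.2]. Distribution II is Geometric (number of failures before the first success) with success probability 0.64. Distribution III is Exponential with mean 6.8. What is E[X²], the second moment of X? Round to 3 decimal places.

For each component E[X²] = Var + (mean)², giving I: 36.84; II: 1.19531; III: 92.48.
Overall E[X²] = 0.33·36.84 + 0.32·1.19531 + 0.35·92.48 = 44.9077.

44.908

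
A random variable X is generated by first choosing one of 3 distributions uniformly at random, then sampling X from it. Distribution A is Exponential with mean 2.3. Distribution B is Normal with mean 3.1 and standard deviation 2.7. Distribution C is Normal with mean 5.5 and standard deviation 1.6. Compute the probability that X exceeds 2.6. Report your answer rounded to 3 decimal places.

Conditional on each component, P(X > 2.6): A: 0.322893; B: 0.573458; C: 0.965046.
By total probability, P(X > 2.6) = 0.333333·0.322893 + 0.333333·0.573458 + 0.333333·0.965046 = 0.620465.

0.620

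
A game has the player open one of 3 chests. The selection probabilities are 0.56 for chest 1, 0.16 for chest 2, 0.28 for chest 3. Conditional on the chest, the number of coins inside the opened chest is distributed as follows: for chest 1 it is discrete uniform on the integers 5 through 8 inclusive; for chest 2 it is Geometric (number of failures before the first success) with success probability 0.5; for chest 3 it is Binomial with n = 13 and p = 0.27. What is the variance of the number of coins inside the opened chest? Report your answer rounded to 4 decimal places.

Per component, 1: μ=6.5, E[X²]=43.5; 2: μ=1, E[X²]=3; 3: μ=3.51, E[X²]=14.8824.
E[X] = 0.56·6.5 + 0.16·1 + 0.28·3.51 = 4.7828.
E[X²] = 0.56·43.5 + 0.16·3 + 0.28·14.8824 = 29.0071.
Var(X) = E[X²] − (E[X])² = 29.0071 − 22.8752 = 6.1319.

6.1319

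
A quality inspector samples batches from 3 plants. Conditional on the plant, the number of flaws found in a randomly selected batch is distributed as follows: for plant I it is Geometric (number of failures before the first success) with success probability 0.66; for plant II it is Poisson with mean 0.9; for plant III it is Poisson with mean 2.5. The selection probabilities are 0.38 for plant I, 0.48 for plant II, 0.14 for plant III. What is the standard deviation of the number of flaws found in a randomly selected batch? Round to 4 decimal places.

Per component, I: μ=0.515152, E[X²]=1.04591; II: μ=0.9, E[X²]=1.71; III: μ=2.5, E[X²]=8.75.
E[X] = 0.38·0.515152 + 0.48·0.9 + 0.14·2.5 = 0.977758.
E[X²] = 0.38·1.04591 + 0.48·1.71 + 0.14·8.75 = 2.44325.
Var(X) = E[X²] − (E[X])² = 2.44325 − 0.95601 = 1.48724.
SD(X) = √1.48724 = 1.21952.

1.2195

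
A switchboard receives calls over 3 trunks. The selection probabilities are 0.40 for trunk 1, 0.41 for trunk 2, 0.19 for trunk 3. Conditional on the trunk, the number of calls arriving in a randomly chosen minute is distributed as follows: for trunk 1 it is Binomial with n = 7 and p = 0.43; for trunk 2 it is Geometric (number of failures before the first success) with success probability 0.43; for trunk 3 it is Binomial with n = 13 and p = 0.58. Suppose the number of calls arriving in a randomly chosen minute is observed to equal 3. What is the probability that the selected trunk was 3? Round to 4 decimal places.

0.0119

Likelihoods P(X=3 | ·): 1: 0.293747; 2: 0.079633; 3: 0.0095311.
Posterior ∝ prior × likelihood. Numerator for 3: 0.19·0.0095311 = 0.00181091.
Normalizing constant: 0.4·0.293747 + 0.41·0.079633 + 0.19·0.0095311 = 0.151959.
P(3 | observation) = 0.00181091 / 0.151959 = 0.0119171.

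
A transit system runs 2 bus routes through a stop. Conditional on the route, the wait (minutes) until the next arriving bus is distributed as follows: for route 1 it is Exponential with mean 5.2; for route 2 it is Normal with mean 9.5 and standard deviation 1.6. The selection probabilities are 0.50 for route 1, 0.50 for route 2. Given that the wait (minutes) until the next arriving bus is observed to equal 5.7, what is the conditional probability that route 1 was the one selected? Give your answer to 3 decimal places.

0.812

Likelihoods f(5.7 | ·): 1: 0.0642604; 2: 0.0148574.
Posterior ∝ prior × likelihood. Numerator for 1: 0.5·0.0642604 = 0.0321302.
Normalizing constant: 0.5·0.0642604 + 0.5·0.0148574 = 0.0395589.
P(1 | observation) = 0.0321302 / 0.0395589 = 0.812211.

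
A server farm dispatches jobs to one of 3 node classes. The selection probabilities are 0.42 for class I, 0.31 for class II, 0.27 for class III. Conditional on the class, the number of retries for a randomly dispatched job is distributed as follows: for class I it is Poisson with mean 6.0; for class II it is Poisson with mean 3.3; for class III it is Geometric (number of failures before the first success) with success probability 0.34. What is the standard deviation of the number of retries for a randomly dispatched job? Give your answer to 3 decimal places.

2.838

Per component, I: μ=6, E[X²]=42; II: μ=3.3, E[X²]=14.19; III: μ=1.94118, E[X²]=9.47751.
E[X] = 0.42·6 + 0.31·3.3 + 0.27·1.94118 = 4.06712.
E[X²] = 0.42·42 + 0.31·14.19 + 0.27·9.47751 = 24.5978.
Var(X) = E[X²] − (E[X])² = 24.5978 − 16.5414 = 8.05638.
SD(X) = √8.05638 = 2.83838.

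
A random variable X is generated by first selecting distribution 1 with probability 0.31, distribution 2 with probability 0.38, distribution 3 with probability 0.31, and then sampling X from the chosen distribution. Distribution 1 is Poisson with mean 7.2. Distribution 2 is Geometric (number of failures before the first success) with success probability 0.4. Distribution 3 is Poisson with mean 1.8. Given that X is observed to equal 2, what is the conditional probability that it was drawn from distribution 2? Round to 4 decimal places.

0.3807

Likelihoods P(X=2 | ·): 1: 0.0193515; 2: 0.144; 3: 0.267784.
Posterior ∝ prior × likelihood. Numerator for 2: 0.38·0.144 = 0.05472.
Normalizing constant: 0.31·0.0193515 + 0.38·0.144 + 0.31·0.267784 = 0.143732.
P(2 | observation) = 0.05472 / 0.143732 = 0.380708.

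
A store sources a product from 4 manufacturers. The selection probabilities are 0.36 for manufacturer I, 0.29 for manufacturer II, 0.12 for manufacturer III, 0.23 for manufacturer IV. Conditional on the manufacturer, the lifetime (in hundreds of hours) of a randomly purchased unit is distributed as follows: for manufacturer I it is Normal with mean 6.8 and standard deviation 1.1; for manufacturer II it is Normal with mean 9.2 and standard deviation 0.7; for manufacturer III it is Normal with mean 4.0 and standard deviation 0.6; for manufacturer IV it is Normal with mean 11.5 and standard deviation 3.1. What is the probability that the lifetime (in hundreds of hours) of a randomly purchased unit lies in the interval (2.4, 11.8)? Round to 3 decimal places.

0.893

Conditional on each manufacturer, P(2.4 < X < 11.8): I: 0.999966; II: 0.999898; III: 0.99617; IV: 0.536882.
By total probability, P(2.4 < X < 11.8) = 0.36·0.999966 + 0.29·0.999898 + 0.12·0.99617 + 0.23·0.536882 = 0.892981.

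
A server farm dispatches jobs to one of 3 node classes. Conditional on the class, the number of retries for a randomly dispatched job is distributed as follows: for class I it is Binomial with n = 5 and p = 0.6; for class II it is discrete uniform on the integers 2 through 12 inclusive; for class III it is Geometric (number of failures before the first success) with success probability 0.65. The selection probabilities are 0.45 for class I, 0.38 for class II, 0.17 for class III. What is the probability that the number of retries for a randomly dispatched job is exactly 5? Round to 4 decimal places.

0.0701

Conditional on each class, P(X = 5): I: 0.07776; II: 0.0909091; III: 0.00341392.
By total probability, P(X = 5) = 0.45·0.07776 + 0.38·0.0909091 + 0.17·0.00341392 = 0.0701178.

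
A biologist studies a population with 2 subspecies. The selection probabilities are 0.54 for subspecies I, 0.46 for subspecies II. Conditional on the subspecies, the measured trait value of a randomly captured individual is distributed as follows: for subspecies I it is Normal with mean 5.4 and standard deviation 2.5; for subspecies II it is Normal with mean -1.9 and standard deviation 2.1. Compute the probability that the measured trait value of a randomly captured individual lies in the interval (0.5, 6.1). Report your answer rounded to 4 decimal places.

0.3742

Conditional on each subspecies, P(0.5 < X < 6.1): I: 0.585263; II: 0.126479.
By total probability, P(0.5 < X < 6.1) = 0.54·0.585263 + 0.46·0.126479 = 0.374223.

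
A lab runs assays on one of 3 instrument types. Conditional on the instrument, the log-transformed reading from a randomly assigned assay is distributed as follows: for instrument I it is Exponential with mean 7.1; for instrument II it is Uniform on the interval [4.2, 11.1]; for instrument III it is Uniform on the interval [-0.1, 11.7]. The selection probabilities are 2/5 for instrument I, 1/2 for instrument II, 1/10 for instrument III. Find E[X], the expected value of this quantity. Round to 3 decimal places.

Component means — I: 7.1; II: 7.65; III: 5.8.
E[X] = 0.4·7.1 + 0.5·7.65 + 0.1·5.8 = 7.245.

7.245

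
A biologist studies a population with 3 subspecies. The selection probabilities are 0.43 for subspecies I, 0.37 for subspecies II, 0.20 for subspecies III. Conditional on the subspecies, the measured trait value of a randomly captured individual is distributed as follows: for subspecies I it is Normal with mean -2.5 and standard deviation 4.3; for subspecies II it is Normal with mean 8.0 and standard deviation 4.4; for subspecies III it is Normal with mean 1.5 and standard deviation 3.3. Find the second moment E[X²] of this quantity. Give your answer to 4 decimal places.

For each component E[X²] = Var + (mean)², giving I: 24.74; II: 83.36; III: 13.14.
Overall E[X²] = 0.43·24.74 + 0.37·83.36 + 0.2·13.14 = 44.1094.

44.1094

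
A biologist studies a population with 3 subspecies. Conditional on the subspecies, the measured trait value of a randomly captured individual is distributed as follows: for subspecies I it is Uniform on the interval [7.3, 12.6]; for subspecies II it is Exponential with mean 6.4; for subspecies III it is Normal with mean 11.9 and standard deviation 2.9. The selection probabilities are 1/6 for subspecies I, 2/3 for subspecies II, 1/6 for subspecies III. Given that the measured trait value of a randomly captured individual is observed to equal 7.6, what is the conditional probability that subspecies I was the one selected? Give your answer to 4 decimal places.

0.4438

Likelihoods f(7.6 | ·): I: 0.188679; II: 0.0476536; III: 0.0458245.
Posterior ∝ prior × likelihood. Numerator for I: 0.166667·0.188679 = 0.0314465.
Normalizing constant: 0.166667·0.188679 + 0.666667·0.0476536 + 0.166667·0.0458245 = 0.070853.
P(I | observation) = 0.0314465 / 0.070853 = 0.443828.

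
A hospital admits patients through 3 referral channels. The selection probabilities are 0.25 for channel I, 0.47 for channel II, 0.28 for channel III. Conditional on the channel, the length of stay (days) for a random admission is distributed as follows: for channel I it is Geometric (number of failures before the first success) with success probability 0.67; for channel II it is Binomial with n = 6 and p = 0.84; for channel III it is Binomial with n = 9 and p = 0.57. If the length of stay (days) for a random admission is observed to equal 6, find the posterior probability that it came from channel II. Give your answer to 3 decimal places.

Likelihoods P(X=6 | ·): I: 0.000865284; II: 0.351298; III: 0.229052.
Posterior ∝ prior × likelihood. Numerator for II: 0.47·0.351298 = 0.16511.
Normalizing constant: 0.25·0.000865284 + 0.47·0.351298 + 0.28·0.229052 = 0.229461.
P(II | observation) = 0.16511 / 0.229461 = 0.719556.

0.720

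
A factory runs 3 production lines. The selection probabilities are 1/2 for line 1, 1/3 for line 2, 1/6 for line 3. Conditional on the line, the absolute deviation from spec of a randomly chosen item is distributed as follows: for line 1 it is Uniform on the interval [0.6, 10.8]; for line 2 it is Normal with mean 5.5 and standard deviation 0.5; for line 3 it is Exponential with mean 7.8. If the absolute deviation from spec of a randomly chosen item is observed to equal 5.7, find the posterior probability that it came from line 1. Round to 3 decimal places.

0.161

Likelihoods f(5.7 | ·): 1: 0.0980392; 2: 0.73654; 3: 0.0617357.
Posterior ∝ prior × likelihood. Numerator for 1: 0.5·0.0980392 = 0.0490196.
Normalizing constant: 0.5·0.0980392 + 0.333333·0.73654 + 0.166667·0.0617357 = 0.304822.
P(1 | observation) = 0.0490196 / 0.304822 = 0.160814.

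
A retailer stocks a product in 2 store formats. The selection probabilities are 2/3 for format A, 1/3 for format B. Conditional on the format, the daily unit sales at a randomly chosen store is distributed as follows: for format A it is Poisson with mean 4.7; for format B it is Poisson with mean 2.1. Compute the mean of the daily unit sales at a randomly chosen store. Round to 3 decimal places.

3.833

Component means — A: 4.7; B: 2.1.
E[X] = 0.666667·4.7 + 0.333333·2.1 = 3.83333.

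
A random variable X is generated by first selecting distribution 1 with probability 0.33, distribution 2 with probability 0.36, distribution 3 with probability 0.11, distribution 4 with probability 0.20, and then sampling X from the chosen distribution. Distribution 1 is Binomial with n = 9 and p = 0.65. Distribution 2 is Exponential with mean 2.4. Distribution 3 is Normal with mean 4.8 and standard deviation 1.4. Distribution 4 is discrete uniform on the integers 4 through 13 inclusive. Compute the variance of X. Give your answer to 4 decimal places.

9.7408

Per component, 1: μ=5.85, E[X²]=36.27; 2: μ=2.4, E[X²]=11.52; 3: μ=4.8, E[X²]=25; 4: μ=8.5, E[X²]=80.5.
E[X] = 0.33·5.85 + 0.36·2.4 + 0.11·4.8 + 0.2·8.5 = 5.0225.
E[X²] = 0.33·36.27 + 0.36·11.52 + 0.11·25 + 0.2·80.5 = 34.9663.
Var(X) = E[X²] − (E[X])² = 34.9663 − 25.2255 = 9.74079.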